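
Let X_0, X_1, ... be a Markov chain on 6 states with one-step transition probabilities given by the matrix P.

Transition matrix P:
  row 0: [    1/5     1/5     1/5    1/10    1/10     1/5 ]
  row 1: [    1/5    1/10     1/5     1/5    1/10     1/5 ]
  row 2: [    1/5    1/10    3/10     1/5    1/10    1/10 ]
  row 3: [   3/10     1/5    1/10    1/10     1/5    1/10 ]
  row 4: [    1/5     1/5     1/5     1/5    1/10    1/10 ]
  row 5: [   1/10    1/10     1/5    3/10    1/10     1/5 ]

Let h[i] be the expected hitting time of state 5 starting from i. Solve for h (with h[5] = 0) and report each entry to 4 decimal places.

h = [6.5314, 6.5901, 7.3224, 7.1773, 7.2492, 0.0000]

First-step conditioning: h[5] = 0; for i ≠ 5, h[i] = 1 + Σ_k P[i][k]·h[k].
  h[0] = 1 + 1/5·h[0] + 1/5·h[1] + 1/5·h[2] + 1/10·h[3] + 1/10·h[4]
  h[1] = 1 + 1/5·h[0] + 1/10·h[1] + 1/5·h[2] + 1/5·h[3] + 1/10·h[4]
  h[2] = 1 + 1/5·h[0] + 1/10·h[1] + 3/10·h[2] + 1/5·h[3] + 1/10·h[4]
  h[3] = 1 + 3/10·h[0] + 1/5·h[1] + 1/10·h[2] + 1/10·h[3] + 1/5·h[4]
  h[4] = 1 + 1/5·h[0] + 1/5·h[1] + 1/5·h[2] + 1/5·h[3] + 1/10·h[4]
Solving the 5×5 linear system over states ≠ 5 gives exactly h = [99010/15159, 33300/5053, 37000/5053, 108800/15159, 36630/5053, 0] (h[5] = 0 is the target).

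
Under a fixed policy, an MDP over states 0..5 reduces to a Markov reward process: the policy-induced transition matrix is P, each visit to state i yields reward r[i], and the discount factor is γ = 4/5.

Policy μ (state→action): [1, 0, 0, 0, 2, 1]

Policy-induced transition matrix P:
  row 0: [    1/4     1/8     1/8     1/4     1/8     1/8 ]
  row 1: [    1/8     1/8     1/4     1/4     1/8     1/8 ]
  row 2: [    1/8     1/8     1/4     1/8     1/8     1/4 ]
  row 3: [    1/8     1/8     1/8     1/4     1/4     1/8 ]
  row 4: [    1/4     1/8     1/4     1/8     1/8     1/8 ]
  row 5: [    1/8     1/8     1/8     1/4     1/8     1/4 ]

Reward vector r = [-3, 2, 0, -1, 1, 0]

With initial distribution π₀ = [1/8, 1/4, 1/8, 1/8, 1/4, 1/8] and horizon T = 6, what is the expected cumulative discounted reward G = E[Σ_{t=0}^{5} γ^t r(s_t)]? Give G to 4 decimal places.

t=0: π = [0.1250, 0.2500, 0.1250, 0.1250, 0.2500, 0.1250], E[r] = 0.2500, γ^t·E[r] = 0.250000, running G = 0.250000
t=1: π = [0.1719, 0.1250, 0.2031, 0.2031, 0.1406, 0.1563], E[r] = -0.3281, γ^t·E[r] = -0.262500, running G = -0.012500
t=2: π = [0.1641, 0.1250, 0.1836, 0.2070, 0.1504, 0.1699], E[r] = -0.2988, γ^t·E[r] = -0.191250, running G = -0.203750
t=3: π = [0.1643, 0.1250, 0.1824, 0.2083, 0.1509, 0.1692], E[r] = -0.3003, γ^t·E[r] = -0.153750, running G = -0.357500
t=4: π = [0.1644, 0.1250, 0.1823, 0.2083, 0.1510, 0.1689], E[r] = -0.3005, γ^t·E[r] = -0.123088, running G = -0.480588
t=5: π = [0.1644, 0.1250, 0.1823, 0.2083, 0.1510, 0.1689], E[r] = -0.3006, γ^t·E[r] = -0.098494, running G = -0.579081

G = -0.5791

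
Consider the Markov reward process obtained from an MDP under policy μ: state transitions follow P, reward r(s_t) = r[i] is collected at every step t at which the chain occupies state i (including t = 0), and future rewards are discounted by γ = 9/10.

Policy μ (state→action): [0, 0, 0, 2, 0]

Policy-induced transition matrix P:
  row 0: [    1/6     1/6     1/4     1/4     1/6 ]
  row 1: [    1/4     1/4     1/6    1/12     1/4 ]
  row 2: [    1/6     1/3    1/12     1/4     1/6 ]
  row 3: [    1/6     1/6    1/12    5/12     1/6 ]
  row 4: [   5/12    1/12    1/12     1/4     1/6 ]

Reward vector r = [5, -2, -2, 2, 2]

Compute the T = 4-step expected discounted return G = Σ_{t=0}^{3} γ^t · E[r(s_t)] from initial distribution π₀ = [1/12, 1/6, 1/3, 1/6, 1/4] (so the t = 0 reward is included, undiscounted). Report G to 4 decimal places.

t=0: π = [0.0833, 0.1667, 0.3333, 0.1667, 0.2500], E[r] = 0.2500, γ^t·E[r] = 0.250000, running G = 0.250000
t=1: π = [0.2431, 0.2153, 0.1111, 0.2500, 0.1806], E[r] = 1.4236, γ^t·E[r] = 1.281250, running G = 1.531250
t=2: π = [0.2297, 0.1881, 0.1418, 0.2558, 0.1846], E[r] = 1.3698, γ^t·E[r] = 1.109531, running G = 2.640781
t=3: π = [0.2285, 0.1906, 0.1373, 0.2613, 0.1823], E[r] = 1.3739, γ^t·E[r] = 1.001602, running G = 3.642383

G = 3.6424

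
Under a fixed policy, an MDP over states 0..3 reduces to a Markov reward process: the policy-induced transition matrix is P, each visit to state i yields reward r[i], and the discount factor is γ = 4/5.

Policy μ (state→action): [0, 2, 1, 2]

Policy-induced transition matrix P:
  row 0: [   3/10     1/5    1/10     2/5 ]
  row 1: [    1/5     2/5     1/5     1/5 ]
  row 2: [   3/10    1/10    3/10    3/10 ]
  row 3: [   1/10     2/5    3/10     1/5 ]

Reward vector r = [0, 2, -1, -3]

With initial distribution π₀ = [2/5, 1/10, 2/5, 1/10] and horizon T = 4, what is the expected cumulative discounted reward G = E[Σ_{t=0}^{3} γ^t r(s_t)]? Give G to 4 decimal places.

t=0: π = [0.4000, 0.1000, 0.4000, 0.1000], E[r] = -0.5000, γ^t·E[r] = -0.500000, running G = -0.500000
t=1: π = [0.2700, 0.2000, 0.2100, 0.3200], E[r] = -0.7700, γ^t·E[r] = -0.616000, running G = -1.116000
t=2: π = [0.2160, 0.2830, 0.2260, 0.2750], E[r] = -0.4850, γ^t·E[r] = -0.310400, running G = -1.426400
t=3: π = [0.2167, 0.2890, 0.2285, 0.2658], E[r] = -0.4479, γ^t·E[r] = -0.229325, running G = -1.655725

G = -1.6557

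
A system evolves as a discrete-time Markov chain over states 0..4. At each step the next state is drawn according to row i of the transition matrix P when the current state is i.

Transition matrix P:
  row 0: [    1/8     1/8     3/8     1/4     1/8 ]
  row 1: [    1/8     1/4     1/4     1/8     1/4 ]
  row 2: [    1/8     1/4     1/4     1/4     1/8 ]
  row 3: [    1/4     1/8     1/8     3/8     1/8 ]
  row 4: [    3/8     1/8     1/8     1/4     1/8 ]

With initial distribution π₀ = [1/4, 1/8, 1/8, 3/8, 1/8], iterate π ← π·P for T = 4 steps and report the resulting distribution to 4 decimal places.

t=0: π = [0.2500, 0.1250, 0.1250, 0.3750, 0.1250]
t=1: π = [0.2031, 0.1563, 0.2188, 0.2813, 0.1406]
t=2: π = [0.1953, 0.1719, 0.2227, 0.2656, 0.1445]
t=3: π = [0.1943, 0.1743, 0.2231, 0.2617, 0.1465]
t=4: π = [0.1943, 0.1747, 0.2233, 0.2609, 0.1468]

π = [0.1943, 0.1747, 0.2233, 0.2609, 0.1468]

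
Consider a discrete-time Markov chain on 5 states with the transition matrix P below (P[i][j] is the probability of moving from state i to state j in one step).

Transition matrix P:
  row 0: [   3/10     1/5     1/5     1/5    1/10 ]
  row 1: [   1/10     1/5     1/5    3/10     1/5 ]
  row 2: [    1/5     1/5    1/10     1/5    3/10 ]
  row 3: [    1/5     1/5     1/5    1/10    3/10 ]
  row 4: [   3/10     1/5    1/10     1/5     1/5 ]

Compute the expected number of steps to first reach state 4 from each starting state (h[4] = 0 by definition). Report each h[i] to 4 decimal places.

h = [5.0926, 4.4907, 4.1667, 4.1667, 0.0000]

First-step conditioning: h[4] = 0; for i ≠ 4, h[i] = 1 + Σ_k P[i][k]·h[k].
  h[0] = 1 + 3/10·h[0] + 1/5·h[1] + 1/5·h[2] + 1/5·h[3]
  h[1] = 1 + 1/10·h[0] + 1/5·h[1] + 1/5·h[2] + 3/10·h[3]
  h[2] = 1 + 1/5·h[0] + 1/5·h[1] + 1/10·h[2] + 1/5·h[3]
  h[3] = 1 + 1/5·h[0] + 1/5·h[1] + 1/5·h[2] + 1/10·h[3]
Solving the 4×4 linear system over states ≠ 4 gives exactly h = [275/54, 485/108, 25/6, 25/6, 0] (h[4] = 0 is the target).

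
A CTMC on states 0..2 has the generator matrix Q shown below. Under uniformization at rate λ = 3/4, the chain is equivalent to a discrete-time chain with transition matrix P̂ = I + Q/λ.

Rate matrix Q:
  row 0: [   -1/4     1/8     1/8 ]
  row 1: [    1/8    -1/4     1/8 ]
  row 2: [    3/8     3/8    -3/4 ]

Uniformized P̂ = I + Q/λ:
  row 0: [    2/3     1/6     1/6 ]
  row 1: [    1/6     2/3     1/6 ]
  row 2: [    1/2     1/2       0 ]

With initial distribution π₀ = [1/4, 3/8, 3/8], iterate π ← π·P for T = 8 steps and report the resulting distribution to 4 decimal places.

π = [0.4283, 0.4288, 0.1429]

t=0: π = [0.2500, 0.3750, 0.3750]
t=1: π = [0.4167, 0.4792, 0.1042]
t=2: π = [0.4097, 0.4410, 0.1493]
t=3: π = [0.4213, 0.4369, 0.1418]
t=4: π = [0.4246, 0.4324, 0.1430]
t=5: π = [0.4266, 0.4305, 0.1428]
t=6: π = [0.4276, 0.4295, 0.1429]
t=7: π = [0.4281, 0.4291, 0.1429]
t=8: π = [0.4283, 0.4288, 0.1429]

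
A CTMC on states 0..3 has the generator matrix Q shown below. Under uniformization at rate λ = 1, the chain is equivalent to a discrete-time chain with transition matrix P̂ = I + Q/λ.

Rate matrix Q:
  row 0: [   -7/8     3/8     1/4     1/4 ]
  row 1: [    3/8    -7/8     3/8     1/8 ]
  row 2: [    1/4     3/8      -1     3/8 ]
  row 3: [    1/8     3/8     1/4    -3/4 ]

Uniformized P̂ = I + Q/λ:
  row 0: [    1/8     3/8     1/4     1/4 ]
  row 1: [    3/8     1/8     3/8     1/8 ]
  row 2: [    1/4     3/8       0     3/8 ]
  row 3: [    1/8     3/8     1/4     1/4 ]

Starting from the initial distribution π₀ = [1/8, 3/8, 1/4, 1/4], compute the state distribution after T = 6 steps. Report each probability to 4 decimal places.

t=0: π = [0.1250, 0.3750, 0.2500, 0.2500]
t=1: π = [0.2500, 0.2813, 0.2344, 0.2344]
t=2: π = [0.2246, 0.3047, 0.2266, 0.2441]
t=3: π = [0.2295, 0.2988, 0.2314, 0.2402]
t=4: π = [0.2286, 0.3003, 0.2295, 0.2416]
t=5: π = [0.2288, 0.2999, 0.2302, 0.2411]
t=6: π = [0.2288, 0.3000, 0.2299, 0.2413]

π = [0.2288, 0.3000, 0.2299, 0.2413]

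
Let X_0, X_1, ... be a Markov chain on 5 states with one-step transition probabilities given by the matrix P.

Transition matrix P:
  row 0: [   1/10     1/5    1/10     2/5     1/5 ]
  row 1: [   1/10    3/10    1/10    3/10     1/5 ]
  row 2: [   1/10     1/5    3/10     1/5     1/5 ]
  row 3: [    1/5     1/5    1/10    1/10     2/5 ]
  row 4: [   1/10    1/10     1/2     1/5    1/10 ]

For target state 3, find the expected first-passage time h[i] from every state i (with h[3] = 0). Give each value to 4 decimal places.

h = [3.3305, 3.7006, 4.1632, 0.0000, 4.2052]

First-step conditioning: h[3] = 0; for i ≠ 3, h[i] = 1 + Σ_k P[i][k]·h[k].
  h[0] = 1 + 1/10·h[0] + 1/5·h[1] + 1/10·h[2] + 1/5·h[4]
  h[1] = 1 + 1/10·h[0] + 3/10·h[1] + 1/10·h[2] + 1/5·h[4]
  h[2] = 1 + 1/10·h[0] + 1/5·h[1] + 3/10·h[2] + 1/5·h[4]
  h[4] = 1 + 1/10·h[0] + 1/10·h[1] + 1/2·h[2] + 1/10·h[4]
Solving the 4×4 linear system over states ≠ 3 gives exactly h = [3960/1189, 4400/1189, 4950/1189, 0, 5000/1189] (h[3] = 0 is the target).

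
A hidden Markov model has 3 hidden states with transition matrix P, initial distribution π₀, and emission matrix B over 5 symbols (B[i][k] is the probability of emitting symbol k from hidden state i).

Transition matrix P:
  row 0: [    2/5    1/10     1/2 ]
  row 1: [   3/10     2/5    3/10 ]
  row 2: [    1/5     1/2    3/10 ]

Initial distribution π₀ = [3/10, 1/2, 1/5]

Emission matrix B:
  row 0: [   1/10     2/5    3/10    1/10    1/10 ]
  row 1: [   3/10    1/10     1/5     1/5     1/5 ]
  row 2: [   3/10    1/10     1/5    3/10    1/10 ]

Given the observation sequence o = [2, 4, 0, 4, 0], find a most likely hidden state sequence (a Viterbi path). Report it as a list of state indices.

path = [1, 1, 1, 1, 1]

t=0: δ = [9.000e-02, 1.000e-01, 4.000e-02]  (obs o_0=2)
t=1: δ = [3.600e-03, 8.000e-03, 4.500e-03]  ψ = [0, 1, 0]  (obs o_1=4)
t=2: δ = [2.400e-04, 9.600e-04, 7.200e-04]  ψ = [1, 1, 1]  (obs o_2=0)
t=3: δ = [2.880e-05, 7.680e-05, 2.880e-05]  ψ = [1, 1, 1]  (obs o_3=4)
t=4: δ = [2.304e-06, 9.216e-06, 6.912e-06]  ψ = [1, 1, 1]  (obs o_4=0)
backtrack: best end state = 1; path = [1, 1, 1, 1, 1]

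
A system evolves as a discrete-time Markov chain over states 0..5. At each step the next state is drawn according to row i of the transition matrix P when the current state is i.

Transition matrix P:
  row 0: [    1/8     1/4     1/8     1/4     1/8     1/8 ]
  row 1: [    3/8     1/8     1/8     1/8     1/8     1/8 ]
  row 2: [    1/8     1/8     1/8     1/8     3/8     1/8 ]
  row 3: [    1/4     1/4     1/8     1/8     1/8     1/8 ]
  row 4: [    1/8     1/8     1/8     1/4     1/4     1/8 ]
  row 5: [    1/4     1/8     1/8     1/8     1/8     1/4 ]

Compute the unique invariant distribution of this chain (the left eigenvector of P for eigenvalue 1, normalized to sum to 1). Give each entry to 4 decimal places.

Balance equations π_j = Σ_i π_i·P[i][j]:
  π_0 = 1/8·π_0 + 3/8·π_1 + 1/8·π_2 + 1/4·π_3 + 1/8·π_4 + 1/4·π_5
  π_1 = 1/4·π_0 + 1/8·π_1 + 1/8·π_2 + 1/4·π_3 + 1/8·π_4 + 1/8·π_5
  π_2 = 1/8·π_0 + 1/8·π_1 + 1/8·π_2 + 1/8·π_3 + 1/8·π_4 + 1/8·π_5
  π_3 = 1/4·π_0 + 1/8·π_1 + 1/8·π_2 + 1/8·π_3 + 1/4·π_4 + 1/8·π_5
  π_4 = 1/8·π_0 + 1/8·π_1 + 3/8·π_2 + 1/8·π_3 + 1/4·π_4 + 1/8·π_5
  normalize: π_0 + π_1 + π_2 + π_3 + π_4 + π_5 = 1
Solving the linear system gives exactly π = [157/756, 29/168, 1/8, 131/756, 5/28, 1/7].

π = [0.2077, 0.1726, 0.1250, 0.1733, 0.1786, 0.1429]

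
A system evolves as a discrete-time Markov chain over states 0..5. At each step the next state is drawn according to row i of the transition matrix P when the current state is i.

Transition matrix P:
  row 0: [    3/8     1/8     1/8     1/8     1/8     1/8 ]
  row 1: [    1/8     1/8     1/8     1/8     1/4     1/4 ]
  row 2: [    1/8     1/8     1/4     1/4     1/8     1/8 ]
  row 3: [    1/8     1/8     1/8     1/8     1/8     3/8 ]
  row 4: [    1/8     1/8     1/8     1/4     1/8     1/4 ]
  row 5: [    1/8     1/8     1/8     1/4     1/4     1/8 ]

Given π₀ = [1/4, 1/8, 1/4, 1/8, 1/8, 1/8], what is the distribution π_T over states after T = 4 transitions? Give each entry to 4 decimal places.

t=0: π = [0.2500, 0.1250, 0.2500, 0.1250, 0.1250, 0.1250]
t=1: π = [0.1875, 0.1250, 0.1563, 0.1875, 0.1563, 0.1875]
t=2: π = [0.1719, 0.1250, 0.1445, 0.1875, 0.1641, 0.2070]
t=3: π = [0.1680, 0.1250, 0.1431, 0.1895, 0.1665, 0.2080]
t=4: π = [0.1670, 0.1250, 0.1429, 0.1897, 0.1666, 0.2088]

π = [0.1670, 0.1250, 0.1429, 0.1897, 0.1666, 0.2088]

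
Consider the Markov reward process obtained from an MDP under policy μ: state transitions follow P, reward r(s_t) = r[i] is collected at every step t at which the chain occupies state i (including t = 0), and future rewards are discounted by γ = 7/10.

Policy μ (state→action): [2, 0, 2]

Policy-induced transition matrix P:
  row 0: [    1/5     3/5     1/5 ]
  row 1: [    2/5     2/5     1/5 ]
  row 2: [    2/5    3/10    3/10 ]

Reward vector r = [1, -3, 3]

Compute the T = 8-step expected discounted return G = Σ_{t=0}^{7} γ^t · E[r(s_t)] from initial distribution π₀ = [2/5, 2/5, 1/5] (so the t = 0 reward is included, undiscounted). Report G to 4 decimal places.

G = -0.9565

t=0: π = [0.4000, 0.4000, 0.2000], E[r] = -0.2000, γ^t·E[r] = -0.200000, running G = -0.200000
t=1: π = [0.3200, 0.4600, 0.2200], E[r] = -0.4000, γ^t·E[r] = -0.280000, running G = -0.480000
t=2: π = [0.3360, 0.4420, 0.2220], E[r] = -0.3240, γ^t·E[r] = -0.158760, running G = -0.638760
t=3: π = [0.3328, 0.4450, 0.2222], E[r] = -0.3356, γ^t·E[r] = -0.115111, running G = -0.753871
t=4: π = [0.3334, 0.4443, 0.2222], E[r] = -0.3329, γ^t·E[r] = -0.079934, running G = -0.833805
t=5: π = [0.3333, 0.4445, 0.2222], E[r] = -0.3334, γ^t·E[r] = -0.056038, running G = -0.889843
t=6: π = [0.3333, 0.4444, 0.2222], E[r] = -0.3333, γ^t·E[r] = -0.039214, running G = -0.929057
t=7: π = [0.3333, 0.4444, 0.2222], E[r] = -0.3333, γ^t·E[r] = -0.027452, running G = -0.956509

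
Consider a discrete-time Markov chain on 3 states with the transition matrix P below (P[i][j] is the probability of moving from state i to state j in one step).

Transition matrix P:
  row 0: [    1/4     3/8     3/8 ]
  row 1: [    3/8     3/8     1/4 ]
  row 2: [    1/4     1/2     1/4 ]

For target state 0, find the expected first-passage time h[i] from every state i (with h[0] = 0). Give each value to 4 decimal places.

h = [0.0000, 2.9091, 3.2727]

First-step conditioning: h[0] = 0; for i ≠ 0, h[i] = 1 + Σ_k P[i][k]·h[k].
  h[1] = 1 + 3/8·h[1] + 1/4·h[2]
  h[2] = 1 + 1/2·h[1] + 1/4·h[2]
Solving the 2×2 linear system over states ≠ 0 gives exactly h = [0, 32/11, 36/11] (h[0] = 0 is the target).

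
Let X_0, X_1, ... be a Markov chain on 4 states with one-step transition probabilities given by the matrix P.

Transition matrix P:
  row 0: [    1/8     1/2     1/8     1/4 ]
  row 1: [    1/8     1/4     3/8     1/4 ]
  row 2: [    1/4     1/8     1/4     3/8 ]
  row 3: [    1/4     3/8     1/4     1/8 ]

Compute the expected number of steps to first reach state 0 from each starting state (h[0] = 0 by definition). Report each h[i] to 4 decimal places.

First-step conditioning: h[0] = 0; for i ≠ 0, h[i] = 1 + Σ_k P[i][k]·h[k].
  h[1] = 1 + 1/4·h[1] + 3/8·h[2] + 1/4·h[3]
  h[2] = 1 + 1/8·h[1] + 1/4·h[2] + 3/8·h[3]
  h[3] = 1 + 3/8·h[1] + 1/4·h[2] + 1/8·h[3]
Solving the 3×3 linear system over states ≠ 0 gives exactly h = [0, 41/8, 9/2, 37/8] (h[0] = 0 is the target).

h = [0.0000, 5.1250, 4.5000, 4.6250]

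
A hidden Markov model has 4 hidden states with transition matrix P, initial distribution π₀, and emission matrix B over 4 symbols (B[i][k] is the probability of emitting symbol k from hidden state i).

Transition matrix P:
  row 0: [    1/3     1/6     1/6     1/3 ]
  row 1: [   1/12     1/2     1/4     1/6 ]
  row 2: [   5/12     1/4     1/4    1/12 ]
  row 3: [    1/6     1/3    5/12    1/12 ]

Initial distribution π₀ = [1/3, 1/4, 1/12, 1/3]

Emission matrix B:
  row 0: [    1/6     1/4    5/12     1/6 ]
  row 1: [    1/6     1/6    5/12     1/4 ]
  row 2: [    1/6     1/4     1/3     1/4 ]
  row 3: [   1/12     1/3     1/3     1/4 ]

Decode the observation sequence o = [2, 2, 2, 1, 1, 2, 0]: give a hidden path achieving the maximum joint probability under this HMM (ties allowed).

t=0: δ = [1.389e-01, 1.042e-01, 2.778e-02, 1.111e-01]  (obs o_0=2)
t=1: δ = [1.929e-02, 2.170e-02, 1.543e-02, 1.543e-02]  ψ = [0, 1, 3, 0]  (obs o_1=2)
t=2: δ = [2.679e-03, 4.521e-03, 2.143e-03, 2.143e-03]  ψ = [0, 1, 3, 0]  (obs o_2=2)
t=3: δ = [2.233e-04, 3.768e-04, 2.826e-04, 2.977e-04]  ψ = [0, 1, 1, 0]  (obs o_3=1)
t=4: δ = [2.943e-05, 3.140e-05, 3.101e-05, 2.481e-05]  ψ = [2, 1, 3, 0]  (obs o_4=1)
t=5: δ = [5.384e-06, 6.541e-06, 3.445e-06, 3.270e-06]  ψ = [2, 1, 3, 0]  (obs o_5=2)
t=6: δ = [2.991e-07, 5.451e-07, 2.725e-07, 1.495e-07]  ψ = [0, 1, 1, 0]  (obs o_6=0)
backtrack: best end state = 1; path = [1, 1, 1, 1, 1, 1, 1]

path = [1, 1, 1, 1, 1, 1, 1]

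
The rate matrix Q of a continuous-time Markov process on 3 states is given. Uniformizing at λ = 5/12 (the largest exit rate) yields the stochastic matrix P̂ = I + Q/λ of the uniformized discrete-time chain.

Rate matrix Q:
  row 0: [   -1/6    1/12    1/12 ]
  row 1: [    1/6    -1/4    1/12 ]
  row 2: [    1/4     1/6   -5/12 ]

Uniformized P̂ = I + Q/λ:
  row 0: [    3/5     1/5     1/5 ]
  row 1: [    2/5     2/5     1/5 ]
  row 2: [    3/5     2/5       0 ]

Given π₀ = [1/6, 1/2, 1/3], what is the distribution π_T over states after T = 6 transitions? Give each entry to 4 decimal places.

π = [0.5416, 0.2917, 0.1667]

t=0: π = [0.1667, 0.5000, 0.3333]
t=1: π = [0.5000, 0.3667, 0.1333]
t=2: π = [0.5267, 0.3000, 0.1733]
t=3: π = [0.5400, 0.2947, 0.1653]
t=4: π = [0.5411, 0.2920, 0.1669]
t=5: π = [0.5416, 0.2918, 0.1666]
t=6: π = [0.5416, 0.2917, 0.1667]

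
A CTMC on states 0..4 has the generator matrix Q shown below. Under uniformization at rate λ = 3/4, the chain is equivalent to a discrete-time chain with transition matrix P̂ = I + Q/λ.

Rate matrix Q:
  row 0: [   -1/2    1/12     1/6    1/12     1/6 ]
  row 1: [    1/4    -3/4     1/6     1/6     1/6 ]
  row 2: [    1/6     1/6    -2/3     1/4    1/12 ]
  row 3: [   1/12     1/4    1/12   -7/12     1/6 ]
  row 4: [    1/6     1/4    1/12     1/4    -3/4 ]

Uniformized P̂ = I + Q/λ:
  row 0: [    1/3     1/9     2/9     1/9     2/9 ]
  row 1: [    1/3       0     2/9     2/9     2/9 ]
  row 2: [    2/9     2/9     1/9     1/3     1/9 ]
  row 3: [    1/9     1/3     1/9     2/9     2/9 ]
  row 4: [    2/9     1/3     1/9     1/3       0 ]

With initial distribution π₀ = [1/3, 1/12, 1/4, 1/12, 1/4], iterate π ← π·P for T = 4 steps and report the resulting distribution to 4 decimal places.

t=0: π = [0.3333, 0.0833, 0.2500, 0.0833, 0.2500]
t=1: π = [0.2593, 0.2037, 0.1574, 0.2407, 0.1389]
t=2: π = [0.2469, 0.1903, 0.1626, 0.2263, 0.1739]
t=3: π = [0.2457, 0.1970, 0.1597, 0.2322, 0.1655]
t=4: π = [0.2456, 0.1953, 0.1603, 0.2311, 0.1677]

π = [0.2456, 0.1953, 0.1603, 0.2311, 0.1677]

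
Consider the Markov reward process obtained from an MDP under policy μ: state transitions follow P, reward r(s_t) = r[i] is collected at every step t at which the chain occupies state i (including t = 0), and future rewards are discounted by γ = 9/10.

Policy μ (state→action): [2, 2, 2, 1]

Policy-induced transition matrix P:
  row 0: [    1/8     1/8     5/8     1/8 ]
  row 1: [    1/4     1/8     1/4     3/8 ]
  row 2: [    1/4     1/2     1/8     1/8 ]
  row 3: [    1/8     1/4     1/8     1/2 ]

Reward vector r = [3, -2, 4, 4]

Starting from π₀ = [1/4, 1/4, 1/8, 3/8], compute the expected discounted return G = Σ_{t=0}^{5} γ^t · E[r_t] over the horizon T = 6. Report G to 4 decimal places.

G = 10.7834

t=0: π = [0.2500, 0.2500, 0.1250, 0.3750], E[r] = 2.2500, γ^t·E[r] = 2.250000, running G = 2.250000
t=1: π = [0.1719, 0.2188, 0.2813, 0.3281], E[r] = 2.5156, γ^t·E[r] = 2.264063, running G = 4.514063
t=2: π = [0.1875, 0.2715, 0.2383, 0.3027], E[r] = 2.1836, γ^t·E[r] = 1.768711, running G = 6.282773
t=3: π = [0.1887, 0.2522, 0.2527, 0.3064], E[r] = 2.2981, γ^t·E[r] = 1.675312, running G = 7.958085
t=4: π = [0.1881, 0.2581, 0.2509, 0.3029], E[r] = 2.2635, γ^t·E[r] = 1.485115, running G = 9.443200
t=5: π = [0.1886, 0.2570, 0.2513, 0.3031], E[r] = 2.2697, γ^t·E[r] = 1.340223, running G = 10.783424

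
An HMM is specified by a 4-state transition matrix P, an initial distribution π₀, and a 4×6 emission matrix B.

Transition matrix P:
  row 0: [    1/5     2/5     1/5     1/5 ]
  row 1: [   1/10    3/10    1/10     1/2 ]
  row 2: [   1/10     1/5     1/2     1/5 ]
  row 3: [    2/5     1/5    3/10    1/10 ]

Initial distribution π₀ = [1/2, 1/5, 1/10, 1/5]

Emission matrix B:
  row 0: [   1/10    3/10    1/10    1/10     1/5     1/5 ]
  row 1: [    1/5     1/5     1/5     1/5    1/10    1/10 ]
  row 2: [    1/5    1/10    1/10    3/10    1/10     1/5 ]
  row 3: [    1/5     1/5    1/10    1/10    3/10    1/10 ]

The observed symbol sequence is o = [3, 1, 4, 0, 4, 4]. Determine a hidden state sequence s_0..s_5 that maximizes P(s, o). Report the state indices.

path = [1, 3, 0, 1, 3, 0]

t=0: δ = [5.000e-02, 4.000e-02, 3.000e-02, 2.000e-02]  (obs o_0=3)
t=1: δ = [3.000e-03, 4.000e-03, 1.500e-03, 4.000e-03]  ψ = [0, 0, 2, 1]  (obs o_1=1)
t=2: δ = [3.200e-04, 1.200e-04, 1.200e-04, 6.000e-04]  ψ = [3, 0, 3, 1]  (obs o_2=4)
t=3: δ = [2.400e-05, 2.560e-05, 3.600e-05, 1.280e-05]  ψ = [3, 0, 3, 0]  (obs o_3=0)
t=4: δ = [1.024e-06, 9.600e-07, 1.800e-06, 3.840e-06]  ψ = [3, 0, 2, 1]  (obs o_4=4)
t=5: δ = [3.072e-07, 7.680e-08, 1.152e-07, 1.440e-07]  ψ = [3, 3, 3, 1]  (obs o_5=4)
backtrack: best end state = 0; path = [1, 3, 0, 1, 3, 0]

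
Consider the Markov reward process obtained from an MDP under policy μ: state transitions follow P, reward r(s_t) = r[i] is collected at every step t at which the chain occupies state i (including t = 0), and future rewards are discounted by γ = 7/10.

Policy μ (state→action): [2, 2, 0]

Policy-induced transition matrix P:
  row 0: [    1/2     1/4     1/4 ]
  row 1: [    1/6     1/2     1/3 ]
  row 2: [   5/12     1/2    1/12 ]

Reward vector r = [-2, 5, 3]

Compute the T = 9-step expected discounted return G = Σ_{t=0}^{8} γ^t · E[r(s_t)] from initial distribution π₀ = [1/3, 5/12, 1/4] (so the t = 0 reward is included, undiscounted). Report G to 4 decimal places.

G = 6.8416

t=0: π = [0.3333, 0.4167, 0.2500], E[r] = 2.1667, γ^t·E[r] = 2.166667, running G = 2.166667
t=1: π = [0.3403, 0.4167, 0.2431], E[r] = 2.1319, γ^t·E[r] = 1.492361, running G = 3.659028
t=2: π = [0.3409, 0.4149, 0.2442], E[r] = 2.1256, γ^t·E[r] = 1.041534, running G = 4.700561
t=3: π = [0.3413, 0.4148, 0.2439], E[r] = 2.1229, γ^t·E[r] = 0.728147, running G = 5.428709
t=4: π = [0.3414, 0.4147, 0.2439], E[r] = 2.1223, γ^t·E[r] = 0.509553, running G = 5.938262
t=5: π = [0.3415, 0.4146, 0.2439], E[r] = 2.1220, γ^t·E[r] = 0.356650, running G = 6.294912
t=6: π = [0.3415, 0.4146, 0.2439], E[r] = 2.1220, γ^t·E[r] = 0.249648, running G = 6.544561
t=7: π = [0.3415, 0.4146, 0.2439], E[r] = 2.1220, γ^t·E[r] = 0.174752, running G = 6.719313
t=8: π = [0.3415, 0.4146, 0.2439], E[r] = 2.1220, γ^t·E[r] = 0.122326, running G = 6.841640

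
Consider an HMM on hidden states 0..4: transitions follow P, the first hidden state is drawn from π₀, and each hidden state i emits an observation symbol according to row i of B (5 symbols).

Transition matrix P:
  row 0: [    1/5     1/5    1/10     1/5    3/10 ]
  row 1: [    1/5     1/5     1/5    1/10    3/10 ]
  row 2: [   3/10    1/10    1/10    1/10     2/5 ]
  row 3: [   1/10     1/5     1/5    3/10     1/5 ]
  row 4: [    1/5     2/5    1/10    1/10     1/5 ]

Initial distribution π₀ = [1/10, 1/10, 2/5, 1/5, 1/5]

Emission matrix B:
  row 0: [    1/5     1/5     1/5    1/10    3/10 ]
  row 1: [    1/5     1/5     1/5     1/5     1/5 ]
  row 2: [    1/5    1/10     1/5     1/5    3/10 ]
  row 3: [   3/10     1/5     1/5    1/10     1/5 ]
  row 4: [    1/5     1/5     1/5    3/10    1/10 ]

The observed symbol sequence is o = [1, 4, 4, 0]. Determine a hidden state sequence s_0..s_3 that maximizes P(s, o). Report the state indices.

t=0: δ = [2.000e-02, 2.000e-02, 4.000e-02, 4.000e-02, 4.000e-02]  (obs o_0=1)
t=1: δ = [3.600e-03, 3.200e-03, 2.400e-03, 2.400e-03, 1.600e-03]  ψ = [2, 4, 3, 3, 2]  (obs o_1=4)
t=2: δ = [2.160e-04, 1.440e-04, 1.920e-04, 1.440e-04, 1.080e-04]  ψ = [0, 0, 1, 0, 0]  (obs o_2=4)
t=3: δ = [1.152e-05, 8.640e-06, 5.760e-06, 1.296e-05, 1.536e-05]  ψ = [2, 0, 1, 0, 2]  (obs o_3=0)
backtrack: best end state = 4; path = [4, 1, 2, 4]

path = [4, 1, 2, 4]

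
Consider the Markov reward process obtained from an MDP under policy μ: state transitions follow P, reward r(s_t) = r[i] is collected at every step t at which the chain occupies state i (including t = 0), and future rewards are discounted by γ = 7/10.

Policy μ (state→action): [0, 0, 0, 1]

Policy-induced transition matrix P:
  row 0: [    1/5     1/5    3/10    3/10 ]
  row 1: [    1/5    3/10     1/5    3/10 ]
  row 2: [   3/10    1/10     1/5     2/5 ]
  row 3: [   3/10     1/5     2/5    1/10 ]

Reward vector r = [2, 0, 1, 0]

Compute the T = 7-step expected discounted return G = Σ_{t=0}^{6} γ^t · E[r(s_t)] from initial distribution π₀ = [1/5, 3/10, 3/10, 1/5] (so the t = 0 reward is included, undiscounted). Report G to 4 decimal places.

G = 2.3072

t=0: π = [0.2000, 0.3000, 0.3000, 0.2000], E[r] = 0.7000, γ^t·E[r] = 0.700000, running G = 0.700000
t=1: π = [0.2500, 0.2000, 0.2600, 0.2900], E[r] = 0.7600, γ^t·E[r] = 0.532000, running G = 1.232000
t=2: π = [0.2550, 0.1940, 0.2830, 0.2680], E[r] = 0.7930, γ^t·E[r] = 0.388570, running G = 1.620570
t=3: π = [0.2551, 0.1911, 0.2791, 0.2747], E[r] = 0.7893, γ^t·E[r] = 0.270730, running G = 1.891300
t=4: π = [0.2554, 0.1912, 0.2805, 0.2730], E[r] = 0.7912, γ^t·E[r] = 0.189970, running G = 2.081269
t=5: π = [0.2553, 0.1911, 0.2801, 0.2735], E[r] = 0.7908, γ^t·E[r] = 0.132912, running G = 2.214182
t=6: π = [0.2554, 0.1911, 0.2802, 0.2733], E[r] = 0.7909, γ^t·E[r] = 0.093053, running G = 2.307235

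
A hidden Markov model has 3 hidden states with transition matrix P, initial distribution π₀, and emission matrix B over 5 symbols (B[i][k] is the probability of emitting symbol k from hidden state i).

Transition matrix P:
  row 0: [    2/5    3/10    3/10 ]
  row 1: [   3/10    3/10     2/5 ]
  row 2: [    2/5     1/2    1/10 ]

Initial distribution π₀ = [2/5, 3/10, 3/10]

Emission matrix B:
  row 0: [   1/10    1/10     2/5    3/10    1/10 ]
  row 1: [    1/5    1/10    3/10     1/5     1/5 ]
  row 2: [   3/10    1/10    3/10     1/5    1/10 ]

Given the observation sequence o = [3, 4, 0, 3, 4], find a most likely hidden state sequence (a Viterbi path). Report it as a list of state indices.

path = [0, 1, 2, 0, 1]

t=0: δ = [1.200e-01, 6.000e-02, 6.000e-02]  (obs o_0=3)
t=1: δ = [4.800e-03, 7.200e-03, 3.600e-03]  ψ = [0, 0, 0]  (obs o_1=4)
t=2: δ = [2.160e-04, 4.320e-04, 8.640e-04]  ψ = [1, 1, 1]  (obs o_2=0)
t=3: δ = [1.037e-04, 8.640e-05, 3.456e-05]  ψ = [2, 2, 1]  (obs o_3=3)
t=4: δ = [4.147e-06, 6.221e-06, 3.456e-06]  ψ = [0, 0, 1]  (obs o_4=4)
backtrack: best end state = 1; path = [0, 1, 2, 0, 1]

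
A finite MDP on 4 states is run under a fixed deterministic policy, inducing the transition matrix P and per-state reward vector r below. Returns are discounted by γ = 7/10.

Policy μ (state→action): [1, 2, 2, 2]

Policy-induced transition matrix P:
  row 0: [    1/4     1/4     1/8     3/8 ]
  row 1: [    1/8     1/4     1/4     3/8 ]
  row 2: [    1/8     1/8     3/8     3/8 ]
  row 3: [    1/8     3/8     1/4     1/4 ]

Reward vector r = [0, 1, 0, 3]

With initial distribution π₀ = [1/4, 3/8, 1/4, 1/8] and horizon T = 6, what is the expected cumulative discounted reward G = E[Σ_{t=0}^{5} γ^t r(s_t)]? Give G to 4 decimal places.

G = 3.2289

t=0: π = [0.2500, 0.3750, 0.2500, 0.1250], E[r] = 0.7500, γ^t·E[r] = 0.750000, running G = 0.750000
t=1: π = [0.1563, 0.2344, 0.2500, 0.3594], E[r] = 1.3125, γ^t·E[r] = 0.918750, running G = 1.668750
t=2: π = [0.1445, 0.2637, 0.2617, 0.3301], E[r] = 1.2539, γ^t·E[r] = 0.614414, running G = 2.283164
t=3: π = [0.1431, 0.2585, 0.2646, 0.3337], E[r] = 1.2598, γ^t·E[r] = 0.432100, running G = 2.715264
t=4: π = [0.1429, 0.2586, 0.2652, 0.3333], E[r] = 1.2585, γ^t·E[r] = 0.302162, running G = 3.017426
t=5: π = [0.1429, 0.2585, 0.2653, 0.3333], E[r] = 1.2585, γ^t·E[r] = 0.211521, running G = 3.228947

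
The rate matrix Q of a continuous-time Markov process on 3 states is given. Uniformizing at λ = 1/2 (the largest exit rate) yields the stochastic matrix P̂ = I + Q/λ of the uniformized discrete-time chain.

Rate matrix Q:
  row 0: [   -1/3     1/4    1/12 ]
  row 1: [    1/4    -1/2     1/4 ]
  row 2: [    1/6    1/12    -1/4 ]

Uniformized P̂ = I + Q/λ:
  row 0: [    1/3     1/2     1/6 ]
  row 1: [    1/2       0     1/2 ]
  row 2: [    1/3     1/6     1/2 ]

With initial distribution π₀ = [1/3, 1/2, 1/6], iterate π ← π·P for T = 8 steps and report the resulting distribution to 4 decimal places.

t=0: π = [0.3333, 0.5000, 0.1667]
t=1: π = [0.4167, 0.1944, 0.3889]
t=2: π = [0.3657, 0.2731, 0.3611]
t=3: π = [0.3789, 0.2431, 0.3781]
t=4: π = [0.3738, 0.2524, 0.3737]
t=5: π = [0.3754, 0.2492, 0.3754]
t=6: π = [0.3749, 0.2503, 0.3749]
t=7: π = [0.3750, 0.2499, 0.3750]
t=8: π = [0.3750, 0.2500, 0.3750]

π = [0.3750, 0.2500, 0.3750]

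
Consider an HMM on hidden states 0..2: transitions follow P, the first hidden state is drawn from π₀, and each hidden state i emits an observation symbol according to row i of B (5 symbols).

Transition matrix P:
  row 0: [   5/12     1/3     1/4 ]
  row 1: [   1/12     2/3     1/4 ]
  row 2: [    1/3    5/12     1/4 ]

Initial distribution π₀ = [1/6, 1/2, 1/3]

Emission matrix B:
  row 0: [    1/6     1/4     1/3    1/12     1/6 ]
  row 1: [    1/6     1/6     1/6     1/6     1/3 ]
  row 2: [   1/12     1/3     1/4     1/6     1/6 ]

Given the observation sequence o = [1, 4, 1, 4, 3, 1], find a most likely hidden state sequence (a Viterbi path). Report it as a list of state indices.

t=0: δ = [4.167e-02, 8.333e-02, 1.111e-01]  (obs o_0=1)
t=1: δ = [6.173e-03, 1.852e-02, 4.630e-03]  ψ = [2, 1, 2]  (obs o_1=4)
t=2: δ = [6.430e-04, 2.058e-03, 1.543e-03]  ψ = [0, 1, 1]  (obs o_2=1)
t=3: δ = [8.573e-05, 4.572e-04, 8.573e-05]  ψ = [2, 1, 1]  (obs o_3=4)
t=4: δ = [3.175e-06, 5.081e-05, 1.905e-05]  ψ = [1, 1, 1]  (obs o_4=3)
t=5: δ = [1.588e-06, 5.645e-06, 4.234e-06]  ψ = [2, 1, 1]  (obs o_5=1)
backtrack: best end state = 1; path = [1, 1, 1, 1, 1, 1]

path = [1, 1, 1, 1, 1, 1]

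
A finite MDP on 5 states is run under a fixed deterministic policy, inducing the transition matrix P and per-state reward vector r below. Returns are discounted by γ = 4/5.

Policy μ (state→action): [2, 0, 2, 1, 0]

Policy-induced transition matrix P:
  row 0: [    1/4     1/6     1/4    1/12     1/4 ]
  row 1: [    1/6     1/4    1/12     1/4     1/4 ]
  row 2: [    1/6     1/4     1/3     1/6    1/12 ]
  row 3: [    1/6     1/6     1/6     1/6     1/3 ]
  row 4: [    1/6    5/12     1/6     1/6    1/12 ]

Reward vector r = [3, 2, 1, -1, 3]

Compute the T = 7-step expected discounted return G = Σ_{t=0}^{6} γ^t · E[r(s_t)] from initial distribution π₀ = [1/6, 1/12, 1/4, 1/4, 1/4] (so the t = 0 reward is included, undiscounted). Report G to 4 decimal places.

t=0: π = [0.1667, 0.0833, 0.2500, 0.2500, 0.2500], E[r] = 1.4167, γ^t·E[r] = 1.416667, running G = 1.416667
t=1: π = [0.1806, 0.2569, 0.2153, 0.1597, 0.1875], E[r] = 1.6736, γ^t·E[r] = 1.338889, running G = 2.755556
t=2: π = [0.1817, 0.2529, 0.1962, 0.1730, 0.1962], E[r] = 1.6626, γ^t·E[r] = 1.064074, running G = 3.819630
t=3: π = [0.1818, 0.2531, 0.1934, 0.1726, 0.1990], E[r] = 1.6696, γ^t·E[r] = 0.854840, running G = 4.674469
t=4: π = [0.1818, 0.2536, 0.1930, 0.1726, 0.1990], E[r] = 1.6700, γ^t·E[r] = 0.684031, running G = 5.358500
t=5: π = [0.1818, 0.2536, 0.1928, 0.1727, 0.1991], E[r] = 1.6701, γ^t·E[r] = 0.547253, running G = 5.905753
t=6: π = [0.1818, 0.2536, 0.1928, 0.1727, 0.1991], E[r] = 1.6701, γ^t·E[r] = 0.437810, running G = 6.343563

G = 6.3436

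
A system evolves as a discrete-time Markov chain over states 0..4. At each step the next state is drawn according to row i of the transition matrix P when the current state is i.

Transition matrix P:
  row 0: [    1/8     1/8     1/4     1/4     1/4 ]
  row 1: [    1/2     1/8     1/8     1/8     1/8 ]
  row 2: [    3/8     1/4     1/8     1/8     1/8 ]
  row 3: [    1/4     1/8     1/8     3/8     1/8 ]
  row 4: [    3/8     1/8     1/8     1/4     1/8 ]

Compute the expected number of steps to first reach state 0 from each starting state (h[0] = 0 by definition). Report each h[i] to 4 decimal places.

h = [0.0000, 2.3704, 2.6667, 3.1605, 2.7654]

First-step conditioning: h[0] = 0; for i ≠ 0, h[i] = 1 + Σ_k P[i][k]·h[k].
  h[1] = 1 + 1/8·h[1] + 1/8·h[2] + 1/8·h[3] + 1/8·h[4]
  h[2] = 1 + 1/4·h[1] + 1/8·h[2] + 1/8·h[3] + 1/8·h[4]
  h[3] = 1 + 1/8·h[1] + 1/8·h[2] + 3/8·h[3] + 1/8·h[4]
  h[4] = 1 + 1/8·h[1] + 1/8·h[2] + 1/4·h[3] + 1/8·h[4]
Solving the 4×4 linear system over states ≠ 0 gives exactly h = [0, 64/27, 8/3, 256/81, 224/81] (h[0] = 0 is the target).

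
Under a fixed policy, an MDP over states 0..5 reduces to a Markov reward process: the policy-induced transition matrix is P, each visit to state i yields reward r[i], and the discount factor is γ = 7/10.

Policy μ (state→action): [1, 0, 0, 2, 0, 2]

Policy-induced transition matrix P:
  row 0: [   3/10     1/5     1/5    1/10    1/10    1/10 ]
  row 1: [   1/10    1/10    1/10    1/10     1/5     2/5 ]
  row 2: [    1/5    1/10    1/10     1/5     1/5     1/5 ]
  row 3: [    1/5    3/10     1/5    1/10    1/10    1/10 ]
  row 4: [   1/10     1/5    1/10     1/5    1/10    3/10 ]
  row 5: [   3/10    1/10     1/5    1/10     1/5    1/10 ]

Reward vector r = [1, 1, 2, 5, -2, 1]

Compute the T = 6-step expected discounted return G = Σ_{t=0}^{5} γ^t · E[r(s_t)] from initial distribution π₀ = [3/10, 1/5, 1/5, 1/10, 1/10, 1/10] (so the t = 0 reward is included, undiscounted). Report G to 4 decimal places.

G = 3.6705

t=0: π = [0.3000, 0.2000, 0.2000, 0.1000, 0.1000, 0.1000], E[r] = 1.3000, γ^t·E[r] = 1.300000, running G = 1.300000
t=1: π = [0.2100, 0.1600, 0.1500, 0.1300, 0.1500, 0.2000], E[r] = 1.2200, γ^t·E[r] = 0.854000, running G = 2.154000
t=2: π = [0.2100, 0.1620, 0.1540, 0.1300, 0.1510, 0.1930], E[r] = 1.2210, γ^t·E[r] = 0.598290, running G = 2.752290
t=3: π = [0.2090, 0.1621, 0.1533, 0.1305, 0.1509, 0.1942], E[r] = 1.2226, γ^t·E[r] = 0.419352, running G = 3.171642
t=4: π = [0.2090, 0.1621, 0.1534, 0.1304, 0.1510, 0.1941], E[r] = 1.2222, γ^t·E[r] = 0.293443, running G = 3.465085
t=5: π = [0.2090, 0.1621, 0.1534, 0.1304, 0.1510, 0.1942], E[r] = 1.2222, γ^t·E[r] = 0.205417, running G = 3.670502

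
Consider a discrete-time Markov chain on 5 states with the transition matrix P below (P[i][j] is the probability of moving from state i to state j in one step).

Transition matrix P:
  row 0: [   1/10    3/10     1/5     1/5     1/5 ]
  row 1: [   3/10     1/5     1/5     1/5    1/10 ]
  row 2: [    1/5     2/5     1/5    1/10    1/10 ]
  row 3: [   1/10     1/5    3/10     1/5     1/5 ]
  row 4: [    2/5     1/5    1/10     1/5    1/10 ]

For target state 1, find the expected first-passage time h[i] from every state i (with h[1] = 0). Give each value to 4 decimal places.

First-step conditioning: h[1] = 0; for i ≠ 1, h[i] = 1 + Σ_k P[i][k]·h[k].
  h[0] = 1 + 1/10·h[0] + 1/5·h[2] + 1/5·h[3] + 1/5·h[4]
  h[2] = 1 + 1/5·h[0] + 1/5·h[2] + 1/10·h[3] + 1/10·h[4]
  h[3] = 1 + 1/10·h[0] + 3/10·h[2] + 1/5·h[3] + 1/5·h[4]
  h[4] = 1 + 2/5·h[0] + 1/10·h[2] + 1/5·h[3] + 1/10·h[4]
Solving the 4×4 linear system over states ≠ 1 gives exactly h = [3670/1049, 0, 9700/3147, 11980/3147, 12130/3147] (h[1] = 0 is the target).

h = [3.4986, 0.0000, 3.0823, 3.8068, 3.8545]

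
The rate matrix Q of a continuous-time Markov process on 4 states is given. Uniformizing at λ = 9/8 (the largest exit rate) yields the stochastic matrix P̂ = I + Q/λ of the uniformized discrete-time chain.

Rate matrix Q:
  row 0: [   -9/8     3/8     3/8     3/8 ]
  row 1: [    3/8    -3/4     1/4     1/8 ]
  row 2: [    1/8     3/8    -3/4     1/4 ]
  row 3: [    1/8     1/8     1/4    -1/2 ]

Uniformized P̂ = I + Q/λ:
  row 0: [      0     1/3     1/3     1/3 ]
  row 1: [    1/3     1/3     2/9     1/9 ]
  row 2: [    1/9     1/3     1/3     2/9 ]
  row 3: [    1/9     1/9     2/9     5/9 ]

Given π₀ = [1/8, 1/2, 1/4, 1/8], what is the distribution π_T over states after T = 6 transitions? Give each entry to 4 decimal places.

π = [0.1528, 0.2637, 0.2692, 0.3143]

t=0: π = [0.1250, 0.5000, 0.2500, 0.1250]
t=1: π = [0.2083, 0.3056, 0.2639, 0.2222]
t=2: π = [0.1559, 0.2840, 0.2747, 0.2855]
t=3: π = [0.1569, 0.2699, 0.2701, 0.3032]
t=4: π = [0.1537, 0.2660, 0.2697, 0.3107]
t=5: π = [0.1531, 0.2643, 0.2693, 0.3133]
t=6: π = [0.1528, 0.2637, 0.2692, 0.3143]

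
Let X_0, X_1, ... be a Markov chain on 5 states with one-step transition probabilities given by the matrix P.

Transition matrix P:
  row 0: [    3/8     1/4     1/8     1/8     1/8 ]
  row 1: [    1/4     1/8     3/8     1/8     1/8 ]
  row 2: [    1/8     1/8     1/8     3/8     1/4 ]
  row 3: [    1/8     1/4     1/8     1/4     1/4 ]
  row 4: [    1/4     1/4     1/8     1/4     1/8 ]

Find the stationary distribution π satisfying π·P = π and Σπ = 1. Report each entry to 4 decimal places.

Balance equations π_j = Σ_i π_i·P[i][j]:
  π_0 = 3/8·π_0 + 1/4·π_1 + 1/8·π_2 + 1/8·π_3 + 1/4·π_4
  π_1 = 1/4·π_0 + 1/8·π_1 + 1/8·π_2 + 1/4·π_3 + 1/4·π_4
  π_2 = 1/8·π_0 + 3/8·π_1 + 1/8·π_2 + 1/8·π_3 + 1/8·π_4
  π_3 = 1/8·π_0 + 1/8·π_1 + 3/8·π_2 + 1/4·π_3 + 1/4·π_4
  normalize: π_0 + π_1 + π_2 + π_3 + π_4 = 1
Solving the linear system gives exactly π = [467/2035, 15/74, 13/74, 887/4070, 709/4070].

π = [0.2295, 0.2027, 0.1757, 0.2179, 0.1742]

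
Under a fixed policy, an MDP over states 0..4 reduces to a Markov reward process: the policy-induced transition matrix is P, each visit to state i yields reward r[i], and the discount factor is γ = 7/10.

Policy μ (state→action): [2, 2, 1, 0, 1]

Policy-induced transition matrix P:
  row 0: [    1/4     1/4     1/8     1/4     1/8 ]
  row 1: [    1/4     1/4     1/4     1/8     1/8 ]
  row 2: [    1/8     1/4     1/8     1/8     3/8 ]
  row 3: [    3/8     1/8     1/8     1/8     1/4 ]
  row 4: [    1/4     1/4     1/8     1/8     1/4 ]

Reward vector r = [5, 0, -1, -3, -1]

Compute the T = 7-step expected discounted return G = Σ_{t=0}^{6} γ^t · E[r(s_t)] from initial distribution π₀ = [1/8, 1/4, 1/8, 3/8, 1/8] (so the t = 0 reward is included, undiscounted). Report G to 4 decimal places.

t=0: π = [0.1250, 0.2500, 0.1250, 0.3750, 0.1250], E[r] = -0.7500, γ^t·E[r] = -0.750000, running G = -0.750000
t=1: π = [0.2813, 0.2031, 0.1563, 0.1406, 0.2188], E[r] = 0.6094, γ^t·E[r] = 0.426563, running G = -0.323438
t=2: π = [0.2480, 0.2324, 0.1504, 0.1602, 0.2090], E[r] = 0.4004, γ^t·E[r] = 0.196191, running G = -0.127246
t=3: π = [0.2512, 0.2300, 0.1541, 0.1560, 0.2087], E[r] = 0.4253, γ^t·E[r] = 0.145875, running G = 0.018629
t=4: π = [0.2502, 0.2305, 0.1537, 0.1564, 0.2091], E[r] = 0.4192, γ^t·E[r] = 0.100640, running G = 0.119269
t=5: π = [0.2503, 0.2304, 0.1538, 0.1563, 0.2091], E[r] = 0.4199, γ^t·E[r] = 0.070569, running G = 0.189839
t=6: π = [0.2503, 0.2305, 0.1538, 0.1563, 0.2091], E[r] = 0.4197, γ^t·E[r] = 0.049381, running G = 0.239220

G = 0.2392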